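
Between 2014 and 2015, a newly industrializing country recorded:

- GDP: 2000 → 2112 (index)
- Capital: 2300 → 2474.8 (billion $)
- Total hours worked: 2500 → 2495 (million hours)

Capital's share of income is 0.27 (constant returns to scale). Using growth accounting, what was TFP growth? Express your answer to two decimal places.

3.69%

GDP growth = (2112 − 2000) / 2000 = 5.6%.
Capital growth = (2474.8 − 2300) / 2300 = 7.6%.
Total hours worked growth = (2495 − 2500) / 2500 = -0.2%.
Labor's share = 1 − 0.27 = 0.73.
Capital: 0.27 × 7.6 = 2.052 pp.
Total hours worked: 0.73 × (-0.2) = -0.146 pp.
TFP growth = 5.6 − 1.906 = 3.694%.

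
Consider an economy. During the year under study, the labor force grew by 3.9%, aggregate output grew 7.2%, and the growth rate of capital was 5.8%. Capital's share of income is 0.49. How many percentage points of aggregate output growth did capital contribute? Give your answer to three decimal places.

2.842 percentage points

Contribution = share × growth = 0.49 × 5.8 = 2.842 pp.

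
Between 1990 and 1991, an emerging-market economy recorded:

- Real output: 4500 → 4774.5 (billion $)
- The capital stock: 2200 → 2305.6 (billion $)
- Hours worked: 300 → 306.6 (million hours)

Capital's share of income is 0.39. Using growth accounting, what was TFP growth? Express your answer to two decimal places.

Real output growth = (4774.5 − 4500) / 4500 = 6.1%.
The capital stock growth = (2305.6 − 2200) / 2200 = 4.8%.
Hours worked growth = (306.6 − 300) / 300 = 2.2%.
Labor's share = 1 − 0.39 = 0.61.
The capital stock: 0.39 × 4.8 = 1.872 pp.
Hours worked: 0.61 × 2.2 = 1.342 pp.
TFP growth = 6.1 − 3.214 = 2.886%.

2.89%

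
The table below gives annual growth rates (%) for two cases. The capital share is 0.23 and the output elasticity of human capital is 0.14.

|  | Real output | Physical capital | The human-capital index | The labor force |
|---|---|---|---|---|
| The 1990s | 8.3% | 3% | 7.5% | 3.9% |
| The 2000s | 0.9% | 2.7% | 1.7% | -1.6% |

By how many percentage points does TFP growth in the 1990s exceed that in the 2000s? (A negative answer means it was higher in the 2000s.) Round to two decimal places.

3.05 percentage points

Labor's share = 1 − 0.23 − 0.14 = 0.63.
The 1990s: TFP = 8.3 − 0.69 − 1.05 − 2.457 = 4.103%.
The 2000s: TFP = 0.9 − 0.621 − 0.238 + 1.008 = 1.049%.
Difference = 4.103 − (1.049) = 3.054 pp.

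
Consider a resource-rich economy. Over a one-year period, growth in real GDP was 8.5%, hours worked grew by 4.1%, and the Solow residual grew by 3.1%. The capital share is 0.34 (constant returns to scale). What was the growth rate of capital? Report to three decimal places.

Labor's share = 1 − 0.34 = 0.66.
gY = gA + 0.66×4.1 + 0.34×g.
0.34×g = 8.5 − 3.1 − 2.706 = 2.694.
g = 2.694 / 0.34 = 7.92353%.

Capital grew 7.924%.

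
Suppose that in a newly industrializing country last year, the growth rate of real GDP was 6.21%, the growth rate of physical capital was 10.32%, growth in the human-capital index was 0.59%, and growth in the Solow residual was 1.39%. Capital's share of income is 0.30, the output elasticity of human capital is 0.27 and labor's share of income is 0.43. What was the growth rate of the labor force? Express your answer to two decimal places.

3.64%

Labor's share = 1 − 0.3 − 0.27 = 0.43.
gY = gA + 0.3×10.32 + 0.27×0.59 + 0.43×g.
0.43×g = 6.21 − 1.39 − 3.2553 = 1.5647.
g = 1.5647 / 0.43 = 3.6388%.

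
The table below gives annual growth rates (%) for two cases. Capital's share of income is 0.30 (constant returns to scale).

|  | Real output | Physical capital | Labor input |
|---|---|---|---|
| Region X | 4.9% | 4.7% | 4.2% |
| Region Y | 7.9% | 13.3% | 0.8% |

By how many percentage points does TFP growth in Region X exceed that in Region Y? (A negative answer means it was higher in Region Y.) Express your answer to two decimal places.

-2.80 percentage points

Labor's share = 1 − 0.3 = 0.7.
Region X: TFP = 4.9 − 1.41 − 2.94 = 0.55%.
Region Y: TFP = 7.9 − 3.99 − 0.56 = 3.35%.
Difference = 0.55 − (3.35) = -2.8 pp.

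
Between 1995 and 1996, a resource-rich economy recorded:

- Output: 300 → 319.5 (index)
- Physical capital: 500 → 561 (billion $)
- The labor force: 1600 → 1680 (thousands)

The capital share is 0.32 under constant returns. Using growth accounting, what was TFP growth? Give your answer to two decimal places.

-0.80%

Output growth = (319.5 − 300) / 300 = 6.5%.
Physical capital growth = (561 − 500) / 500 = 12.2%.
The labor force growth = (1680 − 1600) / 1600 = 5%.
Labor's share = 1 − 0.32 = 0.68.
Physical capital: 0.32 × 12.2 = 3.904 pp.
The labor force: 0.68 × 5 = 3.4 pp.
TFP growth = 6.5 − 7.304 = -0.804%.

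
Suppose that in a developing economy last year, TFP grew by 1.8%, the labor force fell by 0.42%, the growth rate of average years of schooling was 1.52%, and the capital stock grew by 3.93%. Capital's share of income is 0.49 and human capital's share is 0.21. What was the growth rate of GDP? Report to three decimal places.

Labor's share = 1 − 0.49 − 0.21 = 0.3.
The capital stock: 0.49 × 3.93 = 1.9257 pp.
Average years of schooling: 0.21 × 1.52 = 0.3192 pp.
The labor force: 0.3 × (-0.42) = -0.126 pp.
Output growth = 1.8 + 2.1189 = 3.9189%.

GDP grew 3.919%.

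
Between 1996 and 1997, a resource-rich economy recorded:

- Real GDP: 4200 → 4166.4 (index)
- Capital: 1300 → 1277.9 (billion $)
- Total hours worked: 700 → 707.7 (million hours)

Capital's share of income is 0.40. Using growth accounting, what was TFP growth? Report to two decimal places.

Real GDP growth = (4166.4 − 4200) / 4200 = -0.8%.
Capital growth = (1277.9 − 1300) / 1300 = -1.7%.
Total hours worked growth = (707.7 − 700) / 700 = 1.1%.
Labor's share = 1 − 0.4 = 0.6.
Capital: 0.4 × (-1.7) = -0.68 pp.
Total hours worked: 0.6 × 1.1 = 0.66 pp.
TFP growth = -0.8 + 0.02 = -0.78%.

-0.78%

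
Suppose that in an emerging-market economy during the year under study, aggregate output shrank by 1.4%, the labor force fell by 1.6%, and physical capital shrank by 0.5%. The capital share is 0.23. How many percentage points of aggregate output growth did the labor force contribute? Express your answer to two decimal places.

-1.23 percentage points

Labor's share = 1 − 0.23 = 0.77.
Contribution = share × growth = 0.77 × (-1.6) = -1.232 pp.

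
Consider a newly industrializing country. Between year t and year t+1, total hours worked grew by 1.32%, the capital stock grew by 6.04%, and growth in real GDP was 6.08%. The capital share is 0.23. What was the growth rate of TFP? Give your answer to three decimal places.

3.674%

Labor's share = 1 − 0.23 = 0.77.
The capital stock: 0.23 × 6.04 = 1.3892 pp.
Total hours worked: 0.77 × 1.32 = 1.0164 pp.
TFP growth = 6.08 − 2.4056 = 3.6744%.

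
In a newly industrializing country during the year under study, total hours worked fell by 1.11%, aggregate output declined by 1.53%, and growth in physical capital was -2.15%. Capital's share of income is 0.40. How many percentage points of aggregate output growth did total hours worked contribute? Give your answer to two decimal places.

Labor's share = 1 − 0.4 = 0.6.
Contribution = share × growth = 0.6 × (-1.11) = -0.666 pp.

-0.67 percentage points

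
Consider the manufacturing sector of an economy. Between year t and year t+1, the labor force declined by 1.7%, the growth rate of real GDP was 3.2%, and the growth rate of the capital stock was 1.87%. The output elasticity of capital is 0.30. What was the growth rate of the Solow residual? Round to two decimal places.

Labor's share = 1 − 0.3 = 0.7.
The capital stock: 0.3 × 1.87 = 0.561 pp.
The labor force: 0.7 × (-1.7) = -1.19 pp.
TFP growth = 3.2 + 0.629 = 3.829%.

3.83%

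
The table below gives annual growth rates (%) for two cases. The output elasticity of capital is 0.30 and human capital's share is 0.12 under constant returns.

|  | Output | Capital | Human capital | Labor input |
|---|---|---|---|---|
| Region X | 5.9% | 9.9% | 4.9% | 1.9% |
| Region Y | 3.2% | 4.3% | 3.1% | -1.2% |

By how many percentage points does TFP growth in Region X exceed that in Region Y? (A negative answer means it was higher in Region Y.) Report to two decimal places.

Labor's share = 1 − 0.3 − 0.12 = 0.58.
Region X: TFP = 5.9 − 2.97 − 0.588 − 1.102 = 1.24%.
Region Y: TFP = 3.2 − 1.29 − 0.372 + 0.696 = 2.234%.
Difference = 1.24 − (2.234) = -0.994 pp.

-0.99 percentage points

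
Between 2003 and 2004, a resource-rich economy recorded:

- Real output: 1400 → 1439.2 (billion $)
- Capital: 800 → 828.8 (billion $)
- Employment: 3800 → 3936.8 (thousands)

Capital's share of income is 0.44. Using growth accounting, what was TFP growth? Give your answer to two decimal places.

-0.80%

Real output growth = (1439.2 − 1400) / 1400 = 2.8%.
Capital growth = (828.8 − 800) / 800 = 3.6%.
Employment growth = (3936.8 − 3800) / 3800 = 3.6%.
Labor's share = 1 − 0.44 = 0.56.
Capital: 0.44 × 3.6 = 1.584 pp.
Employment: 0.56 × 3.6 = 2.016 pp.
TFP growth = 2.8 − 3.6 = -0.8%.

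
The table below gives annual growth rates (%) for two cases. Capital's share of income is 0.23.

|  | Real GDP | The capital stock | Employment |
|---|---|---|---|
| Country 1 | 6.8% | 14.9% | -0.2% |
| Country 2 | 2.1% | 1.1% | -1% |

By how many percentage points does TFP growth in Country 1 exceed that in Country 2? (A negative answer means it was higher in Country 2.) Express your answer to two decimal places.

Labor's share = 1 − 0.23 = 0.77.
Country 1: TFP = 6.8 − 3.427 + 0.154 = 3.527%.
Country 2: TFP = 2.1 − 0.253 + 0.77 = 2.617%.
Difference = 3.527 − (2.617) = 0.91 pp.

0.91 percentage points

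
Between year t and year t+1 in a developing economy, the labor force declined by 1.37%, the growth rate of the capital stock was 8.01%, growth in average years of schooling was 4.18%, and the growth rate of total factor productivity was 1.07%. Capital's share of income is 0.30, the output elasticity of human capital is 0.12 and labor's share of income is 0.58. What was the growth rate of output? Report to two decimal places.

3.18%

Labor's share = 1 − 0.3 − 0.12 = 0.58.
The capital stock: 0.3 × 8.01 = 2.403 pp.
Average years of schooling: 0.12 × 4.18 = 0.5016 pp.
The labor force: 0.58 × (-1.37) = -0.7946 pp.
Output growth = 1.07 + 2.11 = 3.18%.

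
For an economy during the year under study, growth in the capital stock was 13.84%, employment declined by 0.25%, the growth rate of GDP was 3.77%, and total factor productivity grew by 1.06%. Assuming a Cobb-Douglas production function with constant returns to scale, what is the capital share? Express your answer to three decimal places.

gY = gA + α·gK + (1−α)·gL, so gY − gA − gL = α(gK − gL).
3.77 − 1.06 + 0.25 = α × (13.84 − (-0.25)).
2.96 = 14.09 α, so α = 0.21008.

α = 0.210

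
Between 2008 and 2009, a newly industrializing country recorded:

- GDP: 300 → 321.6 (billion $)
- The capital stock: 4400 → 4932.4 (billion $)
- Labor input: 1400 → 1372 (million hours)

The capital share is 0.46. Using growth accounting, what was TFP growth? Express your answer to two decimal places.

2.71%

GDP growth = (321.6 − 300) / 300 = 7.2%.
The capital stock growth = (4932.4 − 4400) / 4400 = 12.1%.
Labor input growth = (1372 − 1400) / 1400 = -2%.
Labor's share = 1 − 0.46 = 0.54.
The capital stock: 0.46 × 12.1 = 5.566 pp.
Labor input: 0.54 × (-2) = -1.08 pp.
TFP growth = 7.2 − 4.486 = 2.714%.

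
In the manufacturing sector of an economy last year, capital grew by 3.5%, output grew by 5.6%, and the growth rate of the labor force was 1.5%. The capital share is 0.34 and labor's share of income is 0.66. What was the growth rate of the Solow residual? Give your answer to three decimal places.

Labor's share = 1 − 0.34 = 0.66.
Capital: 0.34 × 3.5 = 1.19 pp.
The labor force: 0.66 × 1.5 = 0.99 pp.
TFP growth = 5.6 − 2.18 = 3.42%.

3.420%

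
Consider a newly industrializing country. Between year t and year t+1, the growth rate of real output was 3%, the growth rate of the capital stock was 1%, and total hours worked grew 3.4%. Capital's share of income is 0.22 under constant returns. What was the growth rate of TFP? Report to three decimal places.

0.128%

Labor's share = 1 − 0.22 = 0.78.
The capital stock: 0.22 × 1 = 0.22 pp.
Total hours worked: 0.78 × 3.4 = 2.652 pp.
TFP growth = 3 − 2.872 = 0.128%.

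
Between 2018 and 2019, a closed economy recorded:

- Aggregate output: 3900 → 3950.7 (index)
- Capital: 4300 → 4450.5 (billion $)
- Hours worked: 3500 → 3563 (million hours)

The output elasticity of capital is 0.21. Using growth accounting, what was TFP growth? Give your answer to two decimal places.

Aggregate output growth = (3950.7 − 3900) / 3900 = 1.3%.
Capital growth = (4450.5 − 4300) / 4300 = 3.5%.
Hours worked growth = (3563 − 3500) / 3500 = 1.8%.
Labor's share = 1 − 0.21 = 0.79.
Capital: 0.21 × 3.5 = 0.735 pp.
Hours worked: 0.79 × 1.8 = 1.422 pp.
TFP growth = 1.3 − 2.157 = -0.857%.

-0.86%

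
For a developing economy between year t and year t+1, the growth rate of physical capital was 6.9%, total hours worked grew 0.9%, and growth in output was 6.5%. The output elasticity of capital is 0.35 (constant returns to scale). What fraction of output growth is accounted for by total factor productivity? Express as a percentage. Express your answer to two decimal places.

53.85%

Labor's share = 1 − 0.35 = 0.65.
Physical capital: 0.35 × 6.9 = 2.415 pp.
Total hours worked: 0.65 × 0.9 = 0.585 pp.
TFP growth = 6.5 − 3 = 3.5%.
TFP share of growth = 3.5 / 6.5 × 100 = 53.8462%.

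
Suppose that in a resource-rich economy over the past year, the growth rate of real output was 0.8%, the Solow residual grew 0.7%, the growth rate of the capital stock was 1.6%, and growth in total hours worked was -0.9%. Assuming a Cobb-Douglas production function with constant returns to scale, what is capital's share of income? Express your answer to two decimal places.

Capital's share of income is 0.40.

gY = gA + α·gK + (1−α)·gL, so gY − gA − gL = α(gK − gL).
0.8 − 0.7 + 0.9 = α × (1.6 − (-0.9)).
1 = 2.5 α, so α = 0.4.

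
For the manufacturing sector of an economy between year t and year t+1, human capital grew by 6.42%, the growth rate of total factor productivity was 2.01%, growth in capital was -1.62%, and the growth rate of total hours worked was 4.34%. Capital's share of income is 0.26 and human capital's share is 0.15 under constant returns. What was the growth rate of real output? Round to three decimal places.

Labor's share = 1 − 0.26 − 0.15 = 0.59.
Capital: 0.26 × (-1.62) = -0.4212 pp.
Human capital: 0.15 × 6.42 = 0.963 pp.
Total hours worked: 0.59 × 4.34 = 2.5606 pp.
Output growth = 2.01 + 3.1024 = 5.1124%.

Real output growth was 5.112%.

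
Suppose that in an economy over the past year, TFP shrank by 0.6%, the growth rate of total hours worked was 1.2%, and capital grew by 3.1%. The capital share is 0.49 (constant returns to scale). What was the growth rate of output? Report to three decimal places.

1.531%

Labor's share = 1 − 0.49 = 0.51.
Capital: 0.49 × 3.1 = 1.519 pp.
Total hours worked: 0.51 × 1.2 = 0.612 pp.
Output growth = -0.6 + 2.131 = 1.531%.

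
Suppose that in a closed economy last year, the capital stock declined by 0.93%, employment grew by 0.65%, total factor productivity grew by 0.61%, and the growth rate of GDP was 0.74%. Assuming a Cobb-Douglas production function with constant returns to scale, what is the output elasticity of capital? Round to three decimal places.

The output elasticity of capital is 0.329.

gY = gA + α·gK + (1−α)·gL, so gY − gA − gL = α(gK − gL).
0.74 − 0.61 − 0.65 = α × (-0.93 − 0.65).
-0.52 = -1.58 α, so α = 0.32911.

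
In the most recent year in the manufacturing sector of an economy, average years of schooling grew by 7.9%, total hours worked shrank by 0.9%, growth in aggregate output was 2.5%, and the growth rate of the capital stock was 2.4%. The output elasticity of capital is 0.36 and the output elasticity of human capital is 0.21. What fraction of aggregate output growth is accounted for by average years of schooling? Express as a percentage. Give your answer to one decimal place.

Average years of schooling contributed 0.21 × 7.9 = 1.659 pp.
Share of growth = 1.659 / 2.5 × 100 = 66.36%.

Average years of schooling accounted for 66.4% of growth.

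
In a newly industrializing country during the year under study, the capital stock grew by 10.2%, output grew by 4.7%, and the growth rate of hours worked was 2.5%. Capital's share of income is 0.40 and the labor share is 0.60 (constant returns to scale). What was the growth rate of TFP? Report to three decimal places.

Labor's share = 1 − 0.4 = 0.6.
The capital stock: 0.4 × 10.2 = 4.08 pp.
Hours worked: 0.6 × 2.5 = 1.5 pp.
TFP growth = 4.7 − 5.58 = -0.88%.

-0.880%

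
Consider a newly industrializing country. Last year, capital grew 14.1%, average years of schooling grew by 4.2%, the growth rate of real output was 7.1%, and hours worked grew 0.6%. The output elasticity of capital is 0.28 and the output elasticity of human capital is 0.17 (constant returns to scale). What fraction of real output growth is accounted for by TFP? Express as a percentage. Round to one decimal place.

Labor's share = 1 − 0.28 − 0.17 = 0.55.
Capital: 0.28 × 14.1 = 3.948 pp.
Average years of schooling: 0.17 × 4.2 = 0.714 pp.
Hours worked: 0.55 × 0.6 = 0.33 pp.
TFP growth = 7.1 − 4.992 = 2.108%.
TFP share of growth = 2.108 / 7.1 × 100 = 29.69%.

TFP accounted for 29.7% of growth.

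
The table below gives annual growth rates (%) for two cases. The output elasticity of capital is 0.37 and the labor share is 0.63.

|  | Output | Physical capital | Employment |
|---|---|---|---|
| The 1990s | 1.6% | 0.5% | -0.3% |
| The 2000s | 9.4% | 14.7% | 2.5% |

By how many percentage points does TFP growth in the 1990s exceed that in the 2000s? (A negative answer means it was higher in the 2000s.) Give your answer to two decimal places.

-0.78 percentage points

Labor's share = 1 − 0.37 = 0.63.
The 1990s: TFP = 1.6 − 0.185 + 0.189 = 1.604%.
The 2000s: TFP = 9.4 − 5.439 − 1.575 = 2.386%.
Difference = 1.604 − (2.386) = -0.782 pp.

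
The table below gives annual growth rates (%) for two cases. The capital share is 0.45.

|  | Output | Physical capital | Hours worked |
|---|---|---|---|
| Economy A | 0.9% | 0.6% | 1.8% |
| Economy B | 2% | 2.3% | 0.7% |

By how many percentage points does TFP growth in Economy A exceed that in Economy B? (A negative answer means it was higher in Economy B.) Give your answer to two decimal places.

Labor's share = 1 − 0.45 = 0.55.
Economy A: TFP = 0.9 − 0.27 − 0.99 = -0.36%.
Economy B: TFP = 2 − 1.035 − 0.385 = 0.58%.
Difference = -0.36 − (0.58) = -0.94 pp.

-0.94 percentage points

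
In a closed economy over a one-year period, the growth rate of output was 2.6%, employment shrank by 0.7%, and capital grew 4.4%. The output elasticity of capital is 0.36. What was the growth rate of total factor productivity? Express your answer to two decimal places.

Labor's share = 1 − 0.36 = 0.64.
Capital: 0.36 × 4.4 = 1.584 pp.
Employment: 0.64 × (-0.7) = -0.448 pp.
TFP growth = 2.6 − 1.136 = 1.464%.

1.46%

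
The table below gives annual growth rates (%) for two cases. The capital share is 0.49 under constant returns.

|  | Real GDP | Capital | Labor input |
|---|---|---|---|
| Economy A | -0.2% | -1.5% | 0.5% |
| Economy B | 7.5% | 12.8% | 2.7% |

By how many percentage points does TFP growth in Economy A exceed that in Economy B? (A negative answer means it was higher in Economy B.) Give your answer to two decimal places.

0.43 percentage points

Labor's share = 1 − 0.49 = 0.51.
Economy A: TFP = -0.2 + 0.735 − 0.255 = 0.28%.
Economy B: TFP = 7.5 − 6.272 − 1.377 = -0.149%.
Difference = 0.28 − (-0.149) = 0.429 pp.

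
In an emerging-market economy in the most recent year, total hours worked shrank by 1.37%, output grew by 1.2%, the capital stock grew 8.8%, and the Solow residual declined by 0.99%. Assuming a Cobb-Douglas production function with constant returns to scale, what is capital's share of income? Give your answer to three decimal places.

gY = gA + α·gK + (1−α)·gL, so gY − gA − gL = α(gK − gL).
1.2 + 0.99 + 1.37 = α × (8.8 − (-1.37)).
3.56 = 10.17 α, so α = 0.35005.

Capital's share of income is 0.350.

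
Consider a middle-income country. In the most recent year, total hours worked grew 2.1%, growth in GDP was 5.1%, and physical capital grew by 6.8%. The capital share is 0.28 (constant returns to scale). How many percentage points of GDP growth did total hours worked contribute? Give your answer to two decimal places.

Labor's share = 1 − 0.28 = 0.72.
Contribution = share × growth = 0.72 × 2.1 = 1.512 pp.

1.51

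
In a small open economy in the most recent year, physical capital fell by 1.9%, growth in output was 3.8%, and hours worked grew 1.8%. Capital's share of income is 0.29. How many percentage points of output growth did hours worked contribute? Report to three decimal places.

1.278 percentage points

Labor's share = 1 − 0.29 = 0.71.
Contribution = share × growth = 0.71 × 1.8 = 1.278 pp.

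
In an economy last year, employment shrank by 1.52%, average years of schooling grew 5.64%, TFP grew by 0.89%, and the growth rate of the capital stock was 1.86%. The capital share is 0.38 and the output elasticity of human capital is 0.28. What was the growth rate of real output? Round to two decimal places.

2.66%

Labor's share = 1 − 0.38 − 0.28 = 0.34.
The capital stock: 0.38 × 1.86 = 0.7068 pp.
Average years of schooling: 0.28 × 5.64 = 1.5792 pp.
Employment: 0.34 × (-1.52) = -0.5168 pp.
Output growth = 0.89 + 1.7692 = 2.6592%.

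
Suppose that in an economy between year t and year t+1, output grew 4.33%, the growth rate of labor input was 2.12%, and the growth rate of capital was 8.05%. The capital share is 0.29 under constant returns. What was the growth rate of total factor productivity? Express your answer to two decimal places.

Total factor productivity grew 0.49%.

Labor's share = 1 − 0.29 = 0.71.
Capital: 0.29 × 8.05 = 2.3345 pp.
Labor input: 0.71 × 2.12 = 1.5052 pp.
TFP growth = 4.33 − 3.8397 = 0.4903%.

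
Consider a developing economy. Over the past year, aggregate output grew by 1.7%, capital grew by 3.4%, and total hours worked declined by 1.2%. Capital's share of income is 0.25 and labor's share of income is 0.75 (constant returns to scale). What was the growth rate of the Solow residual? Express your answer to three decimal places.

Labor's share = 1 − 0.25 = 0.75.
Capital: 0.25 × 3.4 = 0.85 pp.
Total hours worked: 0.75 × (-1.2) = -0.9 pp.
TFP growth = 1.7 + 0.05 = 1.75%.

1.750%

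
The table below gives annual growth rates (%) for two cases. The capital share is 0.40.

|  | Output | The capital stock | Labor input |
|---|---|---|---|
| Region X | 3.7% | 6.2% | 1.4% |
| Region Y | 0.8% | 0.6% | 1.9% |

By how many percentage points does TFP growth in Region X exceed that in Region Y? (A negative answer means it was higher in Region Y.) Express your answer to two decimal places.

Labor's share = 1 − 0.4 = 0.6.
Region X: TFP = 3.7 − 2.48 − 0.84 = 0.38%.
Region Y: TFP = 0.8 − 0.24 − 1.14 = -0.58%.
Difference = 0.38 − (-0.58) = 0.96 pp.

0.96 percentage points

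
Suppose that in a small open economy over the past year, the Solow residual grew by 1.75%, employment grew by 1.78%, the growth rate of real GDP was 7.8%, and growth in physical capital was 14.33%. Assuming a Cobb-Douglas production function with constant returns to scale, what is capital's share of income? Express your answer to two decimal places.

α = 0.34

gY = gA + α·gK + (1−α)·gL, so gY − gA − gL = α(gK − gL).
7.8 − 1.75 − 1.78 = α × (14.33 − 1.78).
4.27 = 12.55 α, so α = 0.3402.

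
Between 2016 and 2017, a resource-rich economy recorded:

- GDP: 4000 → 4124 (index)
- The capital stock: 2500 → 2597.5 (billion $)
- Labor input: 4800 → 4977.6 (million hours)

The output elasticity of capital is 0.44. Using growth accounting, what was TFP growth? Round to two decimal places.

-0.69%

GDP growth = (4124 − 4000) / 4000 = 3.1%.
The capital stock growth = (2597.5 − 2500) / 2500 = 3.9%.
Labor input growth = (4977.6 − 4800) / 4800 = 3.7%.
Labor's share = 1 − 0.44 = 0.56.
The capital stock: 0.44 × 3.9 = 1.716 pp.
Labor input: 0.56 × 3.7 = 2.072 pp.
TFP growth = 3.1 − 3.788 = -0.688%.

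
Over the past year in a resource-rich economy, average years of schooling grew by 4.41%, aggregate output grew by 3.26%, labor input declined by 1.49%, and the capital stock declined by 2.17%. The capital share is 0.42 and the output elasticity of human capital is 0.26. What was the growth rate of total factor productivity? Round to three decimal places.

3.502%

Labor's share = 1 − 0.42 − 0.26 = 0.32.
The capital stock: 0.42 × (-2.17) = -0.9114 pp.
Average years of schooling: 0.26 × 4.41 = 1.1466 pp.
Labor input: 0.32 × (-1.49) = -0.4768 pp.
TFP growth = 3.26 + 0.2416 = 3.5016%.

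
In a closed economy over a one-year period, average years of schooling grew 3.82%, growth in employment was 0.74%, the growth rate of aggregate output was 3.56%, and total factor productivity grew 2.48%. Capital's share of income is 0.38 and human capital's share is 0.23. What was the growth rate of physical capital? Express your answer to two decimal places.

Labor's share = 1 − 0.38 − 0.23 = 0.39.
gY = gA + 0.23×3.82 + 0.39×0.74 + 0.38×g.
0.38×g = 3.56 − 2.48 − 1.1672 = -0.0872.
g = -0.0872 / 0.38 = -0.2295%.

-0.23%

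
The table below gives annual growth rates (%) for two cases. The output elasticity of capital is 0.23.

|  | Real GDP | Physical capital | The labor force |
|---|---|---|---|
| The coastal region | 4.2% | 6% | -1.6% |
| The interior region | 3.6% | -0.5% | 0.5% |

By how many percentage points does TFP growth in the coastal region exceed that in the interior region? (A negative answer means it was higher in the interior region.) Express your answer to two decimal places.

Labor's share = 1 − 0.23 = 0.77.
The coastal region: TFP = 4.2 − 1.38 + 1.232 = 4.052%.
The interior region: TFP = 3.6 + 0.115 − 0.385 = 3.33%.
Difference = 4.052 − (3.33) = 0.722 pp.

0.72 percentage points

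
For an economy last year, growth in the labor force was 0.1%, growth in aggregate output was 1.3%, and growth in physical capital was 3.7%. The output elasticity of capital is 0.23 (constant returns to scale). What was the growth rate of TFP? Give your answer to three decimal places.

Labor's share = 1 − 0.23 = 0.77.
Physical capital: 0.23 × 3.7 = 0.851 pp.
The labor force: 0.77 × 0.1 = 0.077 pp.
TFP growth = 1.3 − 0.928 = 0.372%.

0.372%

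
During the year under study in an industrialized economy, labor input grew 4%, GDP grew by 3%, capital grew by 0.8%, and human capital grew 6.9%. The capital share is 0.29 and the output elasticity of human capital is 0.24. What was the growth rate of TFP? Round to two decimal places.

-0.77%

Labor's share = 1 − 0.29 − 0.24 = 0.47.
Capital: 0.29 × 0.8 = 0.232 pp.
Human capital: 0.24 × 6.9 = 1.656 pp.
Labor input: 0.47 × 4 = 1.88 pp.
TFP growth = 3 − 3.768 = -0.768%.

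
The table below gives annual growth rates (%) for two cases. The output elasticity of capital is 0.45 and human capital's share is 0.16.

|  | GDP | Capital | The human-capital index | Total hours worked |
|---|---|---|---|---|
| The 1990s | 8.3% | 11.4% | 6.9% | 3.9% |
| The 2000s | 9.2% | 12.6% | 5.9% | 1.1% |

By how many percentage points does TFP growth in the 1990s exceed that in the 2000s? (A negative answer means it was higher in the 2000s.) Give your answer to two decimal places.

Labor's share = 1 − 0.45 − 0.16 = 0.39.
The 1990s: TFP = 8.3 − 5.13 − 1.104 − 1.521 = 0.545%.
The 2000s: TFP = 9.2 − 5.67 − 0.944 − 0.429 = 2.157%.
Difference = 0.545 − (2.157) = -1.612 pp.

-1.61 percentage points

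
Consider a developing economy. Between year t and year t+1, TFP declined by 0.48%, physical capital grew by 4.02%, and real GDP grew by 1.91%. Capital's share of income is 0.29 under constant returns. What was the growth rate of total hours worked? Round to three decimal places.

1.724%

Labor's share = 1 − 0.29 = 0.71.
gY = gA + 0.29×4.02 + 0.71×g.
0.71×g = 1.91 + 0.48 − 1.1658 = 1.2242.
g = 1.2242 / 0.71 = 1.72423%.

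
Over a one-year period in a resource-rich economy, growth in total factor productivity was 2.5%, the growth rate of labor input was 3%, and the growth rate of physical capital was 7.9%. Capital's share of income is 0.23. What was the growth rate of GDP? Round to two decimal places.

GDP grew 6.63%.

Labor's share = 1 − 0.23 = 0.77.
Physical capital: 0.23 × 7.9 = 1.817 pp.
Labor input: 0.77 × 3 = 2.31 pp.
Output growth = 2.5 + 4.127 = 6.627%.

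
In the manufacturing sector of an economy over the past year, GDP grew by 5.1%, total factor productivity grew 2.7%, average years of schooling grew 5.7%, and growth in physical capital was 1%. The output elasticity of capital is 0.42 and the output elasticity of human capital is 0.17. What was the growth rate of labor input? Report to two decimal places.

Labor's share = 1 − 0.42 − 0.17 = 0.41.
gY = gA + 0.42×1 + 0.17×5.7 + 0.41×g.
0.41×g = 5.1 − 2.7 − 1.389 = 1.011.
g = 1.011 / 0.41 = 2.4659%.

2.47%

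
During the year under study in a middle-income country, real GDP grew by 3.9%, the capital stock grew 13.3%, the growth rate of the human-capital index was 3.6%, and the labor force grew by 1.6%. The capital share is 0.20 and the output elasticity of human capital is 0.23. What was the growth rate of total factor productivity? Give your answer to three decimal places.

-0.500%

Labor's share = 1 − 0.2 − 0.23 = 0.57.
The capital stock: 0.2 × 13.3 = 2.66 pp.
The human-capital index: 0.23 × 3.6 = 0.828 pp.
The labor force: 0.57 × 1.6 = 0.912 pp.
TFP growth = 3.9 − 4.4 = -0.5%.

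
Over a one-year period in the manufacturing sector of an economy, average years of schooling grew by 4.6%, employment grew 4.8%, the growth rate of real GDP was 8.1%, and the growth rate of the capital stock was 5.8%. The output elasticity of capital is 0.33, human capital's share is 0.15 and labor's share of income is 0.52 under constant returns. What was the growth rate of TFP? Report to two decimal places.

3.00%

Labor's share = 1 − 0.33 − 0.15 = 0.52.
The capital stock: 0.33 × 5.8 = 1.914 pp.
Average years of schooling: 0.15 × 4.6 = 0.69 pp.
Employment: 0.52 × 4.8 = 2.496 pp.
TFP growth = 8.1 − 5.1 = 3%.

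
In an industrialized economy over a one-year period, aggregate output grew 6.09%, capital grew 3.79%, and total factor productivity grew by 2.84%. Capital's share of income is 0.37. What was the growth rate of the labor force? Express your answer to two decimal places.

The labor force growth was 2.93%.

Labor's share = 1 − 0.37 = 0.63.
gY = gA + 0.37×3.79 + 0.63×g.
0.63×g = 6.09 − 2.84 − 1.4023 = 1.8477.
g = 1.8477 / 0.63 = 2.9329%.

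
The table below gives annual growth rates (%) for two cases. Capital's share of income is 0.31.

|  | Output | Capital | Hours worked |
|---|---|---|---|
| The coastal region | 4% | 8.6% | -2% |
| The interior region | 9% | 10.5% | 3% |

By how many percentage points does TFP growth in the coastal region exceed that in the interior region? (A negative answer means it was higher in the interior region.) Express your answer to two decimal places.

-0.96 percentage points

Labor's share = 1 − 0.31 = 0.69.
The coastal region: TFP = 4 − 2.666 + 1.38 = 2.714%.
The interior region: TFP = 9 − 3.255 − 2.07 = 3.675%.
Difference = 2.714 − (3.675) = -0.961 pp.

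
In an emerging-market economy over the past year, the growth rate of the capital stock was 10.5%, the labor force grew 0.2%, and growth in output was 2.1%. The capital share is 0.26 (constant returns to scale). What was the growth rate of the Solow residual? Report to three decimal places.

-0.778%

Labor's share = 1 − 0.26 = 0.74.
The capital stock: 0.26 × 10.5 = 2.73 pp.
The labor force: 0.74 × 0.2 = 0.148 pp.
TFP growth = 2.1 − 2.878 = -0.778%.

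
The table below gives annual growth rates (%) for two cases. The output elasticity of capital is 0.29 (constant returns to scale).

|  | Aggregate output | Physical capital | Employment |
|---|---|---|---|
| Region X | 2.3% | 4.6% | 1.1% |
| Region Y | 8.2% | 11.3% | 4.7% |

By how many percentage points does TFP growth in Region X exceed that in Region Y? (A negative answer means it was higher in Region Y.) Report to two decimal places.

Labor's share = 1 − 0.29 = 0.71.
Region X: TFP = 2.3 − 1.334 − 0.781 = 0.185%.
Region Y: TFP = 8.2 − 3.277 − 3.337 = 1.586%.
Difference = 0.185 − (1.586) = -1.401 pp.

-1.40 percentage points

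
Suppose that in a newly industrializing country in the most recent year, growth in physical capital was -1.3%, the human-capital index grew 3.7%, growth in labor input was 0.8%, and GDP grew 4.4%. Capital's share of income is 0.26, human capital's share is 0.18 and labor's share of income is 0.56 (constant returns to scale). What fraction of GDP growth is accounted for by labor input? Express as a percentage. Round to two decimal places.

Labor input accounted for 10.18% of growth.

Labor's share = 1 − 0.26 − 0.18 = 0.56.
Labor input contributed 0.56 × 0.8 = 0.448 pp.
Share of growth = 0.448 / 4.4 × 100 = 10.1818%.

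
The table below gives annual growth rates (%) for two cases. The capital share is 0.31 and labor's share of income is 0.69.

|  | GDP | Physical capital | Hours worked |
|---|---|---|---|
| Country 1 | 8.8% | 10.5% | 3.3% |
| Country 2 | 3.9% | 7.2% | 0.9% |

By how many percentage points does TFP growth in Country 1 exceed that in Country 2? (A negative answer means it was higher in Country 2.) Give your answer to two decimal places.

Labor's share = 1 − 0.31 = 0.69.
Country 1: TFP = 8.8 − 3.255 − 2.277 = 3.268%.
Country 2: TFP = 3.9 − 2.232 − 0.621 = 1.047%.
Difference = 3.268 − (1.047) = 2.221 pp.

2.22 percentage points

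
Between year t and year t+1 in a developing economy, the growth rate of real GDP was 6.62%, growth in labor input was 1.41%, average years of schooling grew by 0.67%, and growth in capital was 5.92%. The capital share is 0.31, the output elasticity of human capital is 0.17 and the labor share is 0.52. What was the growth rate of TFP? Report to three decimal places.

Labor's share = 1 − 0.31 − 0.17 = 0.52.
Capital: 0.31 × 5.92 = 1.8352 pp.
Average years of schooling: 0.17 × 0.67 = 0.1139 pp.
Labor input: 0.52 × 1.41 = 0.7332 pp.
TFP growth = 6.62 − 2.6823 = 3.9377%.

TFP growth was 3.938%.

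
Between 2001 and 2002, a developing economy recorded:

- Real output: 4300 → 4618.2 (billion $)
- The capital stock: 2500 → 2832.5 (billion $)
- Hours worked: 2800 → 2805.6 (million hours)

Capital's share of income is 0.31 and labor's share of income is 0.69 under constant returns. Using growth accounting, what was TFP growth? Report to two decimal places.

3.14%

Real output growth = (4618.2 − 4300) / 4300 = 7.4%.
The capital stock growth = (2832.5 − 2500) / 2500 = 13.3%.
Hours worked growth = (2805.6 − 2800) / 2800 = 0.2%.
Labor's share = 1 − 0.31 = 0.69.
The capital stock: 0.31 × 13.3 = 4.123 pp.
Hours worked: 0.69 × 0.2 = 0.138 pp.
TFP growth = 7.4 − 4.261 = 3.139%.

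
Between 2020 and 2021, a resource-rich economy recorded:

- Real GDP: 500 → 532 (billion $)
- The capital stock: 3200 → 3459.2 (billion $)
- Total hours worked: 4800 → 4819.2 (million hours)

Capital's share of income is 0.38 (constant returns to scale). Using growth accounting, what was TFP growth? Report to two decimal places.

TFP growth was 3.07%.

Real GDP growth = (532 − 500) / 500 = 6.4%.
The capital stock growth = (3459.2 − 3200) / 3200 = 8.1%.
Total hours worked growth = (4819.2 − 4800) / 4800 = 0.4%.
Labor's share = 1 − 0.38 = 0.62.
The capital stock: 0.38 × 8.1 = 3.078 pp.
Total hours worked: 0.62 × 0.4 = 0.248 pp.
TFP growth = 6.4 − 3.326 = 3.074%.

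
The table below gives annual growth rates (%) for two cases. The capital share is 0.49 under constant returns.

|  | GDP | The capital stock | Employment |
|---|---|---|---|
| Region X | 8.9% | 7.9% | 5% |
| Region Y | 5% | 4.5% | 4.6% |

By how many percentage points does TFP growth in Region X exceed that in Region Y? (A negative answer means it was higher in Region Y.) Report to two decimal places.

2.03 percentage points

Labor's share = 1 − 0.49 = 0.51.
Region X: TFP = 8.9 − 3.871 − 2.55 = 2.479%.
Region Y: TFP = 5 − 2.205 − 2.346 = 0.449%.
Difference = 2.479 − (0.449) = 2.03 pp.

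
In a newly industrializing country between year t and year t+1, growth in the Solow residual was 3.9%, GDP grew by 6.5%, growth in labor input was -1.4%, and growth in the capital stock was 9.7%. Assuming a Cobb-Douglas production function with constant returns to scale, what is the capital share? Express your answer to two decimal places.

gY = gA + α·gK + (1−α)·gL, so gY − gA − gL = α(gK − gL).
6.5 − 3.9 + 1.4 = α × (9.7 − (-1.4)).
4 = 11.1 α, so α = 0.3604.

0.36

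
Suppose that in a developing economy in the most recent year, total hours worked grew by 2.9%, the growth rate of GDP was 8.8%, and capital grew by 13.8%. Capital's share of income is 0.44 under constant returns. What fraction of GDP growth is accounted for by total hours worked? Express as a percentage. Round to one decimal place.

Total hours worked accounted for 18.5% of growth.

Labor's share = 1 − 0.44 = 0.56.
Total hours worked contributed 0.56 × 2.9 = 1.624 pp.
Share of growth = 1.624 / 8.8 × 100 = 18.455%.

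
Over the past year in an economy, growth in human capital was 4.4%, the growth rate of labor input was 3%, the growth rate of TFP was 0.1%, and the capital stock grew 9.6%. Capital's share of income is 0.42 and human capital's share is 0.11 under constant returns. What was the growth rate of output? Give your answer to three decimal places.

Labor's share = 1 − 0.42 − 0.11 = 0.47.
The capital stock: 0.42 × 9.6 = 4.032 pp.
Human capital: 0.11 × 4.4 = 0.484 pp.
Labor input: 0.47 × 3 = 1.41 pp.
Output growth = 0.1 + 5.926 = 6.026%.

6.026%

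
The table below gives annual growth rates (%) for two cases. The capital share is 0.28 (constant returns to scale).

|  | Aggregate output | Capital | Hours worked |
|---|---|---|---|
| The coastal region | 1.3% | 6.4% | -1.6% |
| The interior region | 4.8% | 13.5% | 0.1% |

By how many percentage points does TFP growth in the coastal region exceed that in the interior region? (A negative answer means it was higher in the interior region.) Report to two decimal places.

-0.29 percentage points

Labor's share = 1 − 0.28 = 0.72.
The coastal region: TFP = 1.3 − 1.792 + 1.152 = 0.66%.
The interior region: TFP = 4.8 − 3.78 − 0.072 = 0.948%.
Difference = 0.66 − (0.948) = -0.288 pp.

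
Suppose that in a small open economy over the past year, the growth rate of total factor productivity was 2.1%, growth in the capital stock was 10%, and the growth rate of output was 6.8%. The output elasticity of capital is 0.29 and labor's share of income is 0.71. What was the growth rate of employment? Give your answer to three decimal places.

2.535%

Labor's share = 1 − 0.29 = 0.71.
gY = gA + 0.29×10 + 0.71×g.
0.71×g = 6.8 − 2.1 − 2.9 = 1.8.
g = 1.8 / 0.71 = 2.53521%.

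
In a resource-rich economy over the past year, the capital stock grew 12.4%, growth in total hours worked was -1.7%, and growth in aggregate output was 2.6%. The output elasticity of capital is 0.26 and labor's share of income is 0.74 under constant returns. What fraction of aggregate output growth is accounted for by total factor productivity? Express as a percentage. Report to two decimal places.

Labor's share = 1 − 0.26 = 0.74.
The capital stock: 0.26 × 12.4 = 3.224 pp.
Total hours worked: 0.74 × (-1.7) = -1.258 pp.
TFP growth = 2.6 − 1.966 = 0.634%.
TFP share of growth = 0.634 / 2.6 × 100 = 24.3846%.

24.38%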